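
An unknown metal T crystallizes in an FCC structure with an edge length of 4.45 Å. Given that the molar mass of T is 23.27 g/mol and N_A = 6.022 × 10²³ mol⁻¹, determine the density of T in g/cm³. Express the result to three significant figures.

1.75 g/cm³

An FCC unit cell contains Z = 4 atoms.
Cell volume: a³ = (4.45 Å)³ = (4.450 × 10^-8 cm)³ = 8.812 × 10^-23 cm³.
ρ = Z·M/(N_A·a³) = 4 × 23.27 / (6.022 × 10²³ × 8.812 × 10^-23) = 1.754 g/cm³.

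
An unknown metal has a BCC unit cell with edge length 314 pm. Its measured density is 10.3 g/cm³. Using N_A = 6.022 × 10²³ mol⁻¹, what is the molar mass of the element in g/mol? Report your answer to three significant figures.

96.0 g/mol

A BCC cell has Z = 2 atoms; a = 3.140 × 10^-8 cm.
M = ρ·N_A·a³/Z = 10.3 × 6.022 × 10²³ × 3.096 × 10^-23 / 2 = 96.0 g/mol.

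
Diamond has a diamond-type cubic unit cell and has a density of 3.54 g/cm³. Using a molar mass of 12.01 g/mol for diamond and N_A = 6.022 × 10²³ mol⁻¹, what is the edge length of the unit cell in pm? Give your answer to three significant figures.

With Z = 8 atoms per diamond cubic cell, a³ = Z·M/(N_A·ρ) = 8 × 12.01 / (6.022 × 10²³ × 3.540 g/cm³) = 4.507 × 10^-23 cm³.
a = (4.507 × 10^-23)^(1/3) = 3.559 × 10^-8 cm = 356 pm.

356 pm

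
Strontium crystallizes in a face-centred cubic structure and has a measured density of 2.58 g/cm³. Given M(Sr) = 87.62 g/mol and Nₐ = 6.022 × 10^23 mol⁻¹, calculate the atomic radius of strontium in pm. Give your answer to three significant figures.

For an FCC cell (Z = 4), a³ = Z·M/(N_A·ρ) = 4 × 87.62 / (6.022 × 10²³ × 2.580) = 2.256 × 10^-22 cm³, so a = 6.087 × 10^-8 cm = 608.7 pm.
Atoms touch along the face diagonal, so √2·a = 4r, so r = 0.3536 × a = 215 pm.

215 pm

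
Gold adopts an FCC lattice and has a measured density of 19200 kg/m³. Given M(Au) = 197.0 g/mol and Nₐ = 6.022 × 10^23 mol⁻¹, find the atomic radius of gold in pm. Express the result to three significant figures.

For an FCC cell (Z = 4), a³ = Z·M/(N_A·ρ) = 4 × 197.0 / (6.022 × 10²³ × 19.20) = 6.815 × 10^-23 cm³, so a = 4.085 × 10^-8 cm = 408.5 pm.
Atoms touch along the face diagonal, so √2·a = 4r, so r = 0.3536 × a = 144 pm.

144 pm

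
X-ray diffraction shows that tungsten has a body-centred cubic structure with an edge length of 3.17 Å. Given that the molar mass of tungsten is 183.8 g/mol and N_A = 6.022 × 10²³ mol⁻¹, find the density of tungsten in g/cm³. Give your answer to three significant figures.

19.2 g/cm³

A BCC unit cell contains Z = 2 atoms.
Cell volume: a³ = (3.17 Å)³ = (3.170 × 10^-8 cm)³ = 3.186 × 10^-23 cm³.
ρ = Z·M/(N_A·a³) = 2 × 183.8 / (6.022 × 10²³ × 3.186 × 10^-23) = 19.16 g/cm³.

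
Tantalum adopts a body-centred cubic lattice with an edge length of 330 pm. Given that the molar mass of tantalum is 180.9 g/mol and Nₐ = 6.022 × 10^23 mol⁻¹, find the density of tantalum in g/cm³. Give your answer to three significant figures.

16.7 g/cm³

A BCC unit cell contains Z = 2 atoms.
Cell volume: a³ = (330 pm)³ = (3.300 × 10^-8 cm)³ = 3.594 × 10^-23 cm³.
ρ = Z·M/(N_A·a³) = 2 × 180.9 / (6.022 × 10²³ × 3.594 × 10^-23) = 16.72 g/cm³.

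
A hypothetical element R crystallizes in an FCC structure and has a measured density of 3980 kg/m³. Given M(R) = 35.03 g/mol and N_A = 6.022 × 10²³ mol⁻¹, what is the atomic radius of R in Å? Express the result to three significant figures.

1.37 Å

For an FCC cell (Z = 4), a³ = Z·M/(N_A·ρ) = 4 × 35.03 / (6.022 × 10²³ × 3.980) = 5.846 × 10^-23 cm³, so a = 3.881 × 10^-8 cm = 3.881 Å.
Atoms touch along the face diagonal, so √2·a = 4r, so r = 0.3536 × a = 1.37 Å.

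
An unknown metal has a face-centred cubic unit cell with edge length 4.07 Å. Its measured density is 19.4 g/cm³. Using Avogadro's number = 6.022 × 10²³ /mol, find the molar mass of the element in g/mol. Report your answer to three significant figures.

An FCC cell has Z = 4 atoms; a = 4.070 × 10^-8 cm.
M = ρ·N_A·a³/Z = 19.4 × 6.022 × 10²³ × 6.742 × 10^-23 / 4 = 197 g/mol.

197 g/mol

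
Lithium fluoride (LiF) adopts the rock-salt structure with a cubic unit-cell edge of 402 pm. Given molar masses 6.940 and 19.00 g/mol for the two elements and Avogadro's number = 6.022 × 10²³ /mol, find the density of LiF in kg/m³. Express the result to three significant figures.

The rock-salt structure contains Z = 4 formula units per cell; M(LiF) = 6.940 + 19.00 = 25.94 g/mol.
a³ = (4.020 × 10^-8 cm)³ = 6.496 × 10^-23 cm³.
ρ = 4 × 25.94 / (6.022 × 10²³ × 6.496 × 10^-23) = 2.652 g/cm³ = 2650 kg/m³.

2650 kg/m³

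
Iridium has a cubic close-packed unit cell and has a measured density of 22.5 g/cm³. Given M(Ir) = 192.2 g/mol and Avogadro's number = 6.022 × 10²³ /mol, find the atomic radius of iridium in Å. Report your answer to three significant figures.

For an FCC cell (Z = 4), a³ = Z·M/(N_A·ρ) = 4 × 192.2 / (6.022 × 10²³ × 22.50) = 5.674 × 10^-23 cm³, so a = 3.843 × 10^-8 cm = 3.843 Å.
Atoms touch along the face diagonal, so √2·a = 4r, so r = 0.3536 × a = 1.36 Å.

1.36 Å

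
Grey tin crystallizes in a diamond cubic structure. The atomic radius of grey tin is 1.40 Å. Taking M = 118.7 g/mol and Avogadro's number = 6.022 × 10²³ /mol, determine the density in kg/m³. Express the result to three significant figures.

5830 kg/m³

In a diamond cubic lattice, nearest neighbors lie along the body diagonal with √3·a = 8r, giving a = 6.466 Å = 6.466 × 10^-8 cm.
With Z = 8, ρ = Z·M/(N_A·a³) = 8 × 118.7 / (6.022 × 10²³ × 2.704 × 10^-22) = 5.832 g/cm³ = 5830 kg/m³.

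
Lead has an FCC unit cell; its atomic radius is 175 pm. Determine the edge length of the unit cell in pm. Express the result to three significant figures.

In an FCC lattice, atoms touch along the face diagonal, so √2·a = 4r.
a = 4r/√2 = 4 × 175 / 1.4142 = 495 pm.

495 pm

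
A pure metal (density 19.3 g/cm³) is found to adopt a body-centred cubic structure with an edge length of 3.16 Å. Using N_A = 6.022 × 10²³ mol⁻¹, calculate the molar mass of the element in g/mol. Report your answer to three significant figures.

183 g/mol

A BCC cell has Z = 2 atoms; a = 3.160 × 10^-8 cm.
M = ρ·N_A·a³/Z = 19.3 × 6.022 × 10²³ × 3.155 × 10^-23 / 2 = 183 g/mol.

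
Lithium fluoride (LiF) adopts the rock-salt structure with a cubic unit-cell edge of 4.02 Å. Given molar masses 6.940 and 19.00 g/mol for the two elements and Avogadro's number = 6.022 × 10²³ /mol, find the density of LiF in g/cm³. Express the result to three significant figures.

The rock-salt structure contains Z = 4 formula units per cell; M(LiF) = 6.940 + 19.00 = 25.94 g/mol.
a³ = (4.020 × 10^-8 cm)³ = 6.496 × 10^-23 cm³.
ρ = 4 × 25.94 / (6.022 × 10²³ × 6.496 × 10^-23) = 2.652 g/cm³.

2.65 g/cm³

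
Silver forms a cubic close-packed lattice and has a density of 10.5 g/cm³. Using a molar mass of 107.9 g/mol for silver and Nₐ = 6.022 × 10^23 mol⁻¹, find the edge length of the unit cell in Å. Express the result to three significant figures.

4.09 Å

With Z = 4 atoms per FCC cell, a³ = Z·M/(N_A·ρ) = 4 × 107.9 / (6.022 × 10²³ × 10.50 g/cm³) = 6.826 × 10^-23 cm³.
a = (6.826 × 10^-23)^(1/3) = 4.087 × 10^-8 cm = 4.09 Å.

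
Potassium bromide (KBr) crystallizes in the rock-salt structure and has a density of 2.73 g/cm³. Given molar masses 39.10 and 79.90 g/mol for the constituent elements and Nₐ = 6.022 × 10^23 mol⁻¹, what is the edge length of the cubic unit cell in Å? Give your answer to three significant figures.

M(KBr) = 119.0 g/mol; Z = 4 formula units per cell.
a³ = Z·M/(N_A·ρ) = 4 × 119.0 / (6.022 × 10²³ × 2.73) = 2.895 × 10^-22 cm³, so a = 6.616 × 10^-8 cm = 6.62 Å.

6.62 Å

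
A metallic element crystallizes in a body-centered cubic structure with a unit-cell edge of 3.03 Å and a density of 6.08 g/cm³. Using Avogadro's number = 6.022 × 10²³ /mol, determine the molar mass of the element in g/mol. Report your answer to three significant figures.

50.9 g/mol

A BCC cell has Z = 2 atoms; a = 3.030 × 10^-8 cm.
M = ρ·N_A·a³/Z = 6.08 × 6.022 × 10²³ × 2.782 × 10^-23 / 2 = 50.9 g/mol.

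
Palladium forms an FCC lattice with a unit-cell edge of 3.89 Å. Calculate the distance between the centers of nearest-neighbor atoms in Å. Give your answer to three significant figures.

2.75 Å

In an FCC structure, atoms touch along the face diagonal, so √2·a = 4r; the nearest-neighbor distance equals 2r = 0.7071·a.
d = 0.7071 × 3.89 = 2.75 Å.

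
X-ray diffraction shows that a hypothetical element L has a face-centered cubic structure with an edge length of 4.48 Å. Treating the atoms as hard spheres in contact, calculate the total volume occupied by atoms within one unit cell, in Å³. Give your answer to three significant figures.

66.6 Å³

In an FCC lattice atoms touch along the face diagonal, so √2·a = 4r, so r = 0.3536a = 1.584 Å.
V_atoms = Z × (4/3)πr³ = 4 × (4/3)π × (1.584)³ = 66.6 Å³.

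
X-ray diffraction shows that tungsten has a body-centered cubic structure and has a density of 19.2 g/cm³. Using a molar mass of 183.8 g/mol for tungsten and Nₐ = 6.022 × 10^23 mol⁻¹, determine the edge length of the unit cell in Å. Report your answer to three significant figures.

With Z = 2 atoms per BCC cell, a³ = Z·M/(N_A·ρ) = 2 × 183.8 / (6.022 × 10²³ × 19.20 g/cm³) = 3.179 × 10^-23 cm³.
a = (3.179 × 10^-23)^(1/3) = 3.168 × 10^-8 cm = 3.17 Å.

3.17 Å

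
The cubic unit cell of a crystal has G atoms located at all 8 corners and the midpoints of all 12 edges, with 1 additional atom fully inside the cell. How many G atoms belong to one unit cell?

5

Corner atoms are shared by 8 cells (1/8 each), edge atoms by 4 (1/4 each), interior atoms are unshared.
Net atoms = 8 × 1/8 + 12 × 1/4 + 1 = 1 + 3 + 1 = 5.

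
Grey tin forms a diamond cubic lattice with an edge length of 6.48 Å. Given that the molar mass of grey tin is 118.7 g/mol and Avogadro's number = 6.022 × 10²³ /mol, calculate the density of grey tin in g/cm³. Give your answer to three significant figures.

5.80 g/cm³

A diamond cubic unit cell contains Z = 8 atoms.
Cell volume: a³ = (6.48 Å)³ = (6.480 × 10^-8 cm)³ = 2.721 × 10^-22 cm³.
ρ = Z·M/(N_A·a³) = 8 × 118.7 / (6.022 × 10²³ × 2.721 × 10^-22) = 5.795 g/cm³.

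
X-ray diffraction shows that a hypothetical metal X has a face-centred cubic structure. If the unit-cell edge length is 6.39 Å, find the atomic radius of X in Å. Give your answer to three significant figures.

In an FCC lattice, atoms touch along the face diagonal, so √2·a = 4r.
r = √2·a/4 = 1.4142 × 6.39 / 4 = 2.26 Å.

2.26 Å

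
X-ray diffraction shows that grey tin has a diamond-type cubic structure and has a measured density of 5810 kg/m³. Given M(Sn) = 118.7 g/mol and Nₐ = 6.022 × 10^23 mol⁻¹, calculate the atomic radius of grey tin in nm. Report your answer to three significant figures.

For a diamond cubic cell (Z = 8), a³ = Z·M/(N_A·ρ) = 8 × 118.7 / (6.022 × 10²³ × 5.810) = 2.714 × 10^-22 cm³, so a = 6.475 × 10^-8 cm = 0.6475 nm.
Nearest neighbors lie along the body diagonal with √3·a = 8r, so r = 0.2165 × a = 0.140 nm.

0.140 nm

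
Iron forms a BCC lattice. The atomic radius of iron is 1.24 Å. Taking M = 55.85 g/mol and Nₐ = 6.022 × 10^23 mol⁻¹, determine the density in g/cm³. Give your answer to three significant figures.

7.90 g/cm³

In a BCC lattice, atoms touch along the body diagonal, so √3·a = 4r, giving a = 2.864 Å = 2.864 × 10^-8 cm.
With Z = 2, ρ = Z·M/(N_A·a³) = 2 × 55.85 / (6.022 × 10²³ × 2.348 × 10^-23) = 7.899 g/cm³.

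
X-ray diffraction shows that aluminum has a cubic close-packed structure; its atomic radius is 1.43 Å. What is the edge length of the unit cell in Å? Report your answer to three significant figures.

4.04 Å

In an FCC lattice, atoms touch along the face diagonal, so √2·a = 4r.
a = 4r/√2 = 4 × 1.43 / 1.4142 = 4.04 Å.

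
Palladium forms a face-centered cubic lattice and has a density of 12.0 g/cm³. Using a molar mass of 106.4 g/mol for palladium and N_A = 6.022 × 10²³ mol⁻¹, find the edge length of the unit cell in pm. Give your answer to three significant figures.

389 pm

With Z = 4 atoms per FCC cell, a³ = Z·M/(N_A·ρ) = 4 × 106.4 / (6.022 × 10²³ × 12.00 g/cm³) = 5.890 × 10^-23 cm³.
a = (5.890 × 10^-23)^(1/3) = 3.891 × 10^-8 cm = 389 pm.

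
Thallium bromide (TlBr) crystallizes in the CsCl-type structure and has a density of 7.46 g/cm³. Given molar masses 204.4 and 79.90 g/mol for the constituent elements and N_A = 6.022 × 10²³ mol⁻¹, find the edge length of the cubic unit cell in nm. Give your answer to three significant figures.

0.399 nm

M(TlBr) = 284.3 g/mol; Z = 1 formula unit per cell.
a³ = Z·M/(N_A·ρ) = 1 × 284.3 / (6.022 × 10²³ × 7.46) = 6.328 × 10^-23 cm³, so a = 3.985 × 10^-8 cm = 0.399 nm.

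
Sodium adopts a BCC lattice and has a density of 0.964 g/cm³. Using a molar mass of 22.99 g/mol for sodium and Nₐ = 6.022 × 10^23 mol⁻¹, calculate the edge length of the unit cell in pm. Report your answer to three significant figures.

429 pm

With Z = 2 atoms per BCC cell, a³ = Z·M/(N_A·ρ) = 2 × 22.99 / (6.022 × 10²³ × 0.9640 g/cm³) = 7.920 × 10^-23 cm³.
a = (7.920 × 10^-23)^(1/3) = 4.295 × 10^-8 cm = 429 pm.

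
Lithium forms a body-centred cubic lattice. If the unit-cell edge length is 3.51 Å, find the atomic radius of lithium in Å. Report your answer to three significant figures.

In a BCC lattice, atoms touch along the body diagonal, so √3·a = 4r.
r = √3·a/4 = 1.7321 × 3.51 / 4 = 1.52 Å.

1.52 Å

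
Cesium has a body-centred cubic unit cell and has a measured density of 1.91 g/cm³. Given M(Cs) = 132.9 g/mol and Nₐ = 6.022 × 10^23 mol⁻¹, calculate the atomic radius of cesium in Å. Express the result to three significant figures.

For a BCC cell (Z = 2), a³ = Z·M/(N_A·ρ) = 2 × 132.9 / (6.022 × 10²³ × 1.910) = 2.311 × 10^-22 cm³, so a = 6.137 × 10^-8 cm = 6.137 Å.
Atoms touch along the body diagonal, so √3·a = 4r, so r = 0.4330 × a = 2.66 Å.

2.66 Å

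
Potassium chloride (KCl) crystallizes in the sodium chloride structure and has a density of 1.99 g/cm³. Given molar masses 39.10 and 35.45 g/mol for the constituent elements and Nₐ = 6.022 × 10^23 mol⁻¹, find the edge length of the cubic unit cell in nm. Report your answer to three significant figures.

M(KCl) = 74.55 g/mol; Z = 4 formula units per cell.
a³ = Z·M/(N_A·ρ) = 4 × 74.55 / (6.022 × 10²³ × 1.99) = 2.488 × 10^-22 cm³, so a = 6.290 × 10^-8 cm = 0.629 nm.

0.629 nm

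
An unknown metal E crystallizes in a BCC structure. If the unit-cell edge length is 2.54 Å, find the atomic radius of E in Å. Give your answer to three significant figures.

In a BCC lattice, atoms touch along the body diagonal, so √3·a = 4r.
r = √3·a/4 = 1.7321 × 2.54 / 4 = 1.10 Å.

1.10 Å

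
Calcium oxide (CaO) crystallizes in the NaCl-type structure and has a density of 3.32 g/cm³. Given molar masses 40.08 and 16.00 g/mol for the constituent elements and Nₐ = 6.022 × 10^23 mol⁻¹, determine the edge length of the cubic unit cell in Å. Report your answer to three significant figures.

4.82 Å

M(CaO) = 56.08 g/mol; Z = 4 formula units per cell.
a³ = Z·M/(N_A·ρ) = 4 × 56.08 / (6.022 × 10²³ × 3.32) = 1.122 × 10^-22 cm³, so a = 4.823 × 10^-8 cm = 4.82 Å.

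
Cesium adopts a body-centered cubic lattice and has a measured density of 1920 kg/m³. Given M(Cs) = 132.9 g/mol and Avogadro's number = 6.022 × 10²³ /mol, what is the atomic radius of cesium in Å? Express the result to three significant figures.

For a BCC cell (Z = 2), a³ = Z·M/(N_A·ρ) = 2 × 132.9 / (6.022 × 10²³ × 1.920) = 2.299 × 10^-22 cm³, so a = 6.126 × 10^-8 cm = 6.126 Å.
Atoms touch along the body diagonal, so √3·a = 4r, so r = 0.4330 × a = 2.65 Å.

2.65 Å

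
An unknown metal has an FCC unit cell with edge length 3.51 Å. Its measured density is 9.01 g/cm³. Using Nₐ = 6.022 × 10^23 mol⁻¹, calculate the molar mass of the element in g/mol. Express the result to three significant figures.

An FCC cell has Z = 4 atoms; a = 3.510 × 10^-8 cm.
M = ρ·N_A·a³/Z = 9.01 × 6.022 × 10²³ × 4.324 × 10^-23 / 4 = 58.7 g/mol.

58.7 g/mol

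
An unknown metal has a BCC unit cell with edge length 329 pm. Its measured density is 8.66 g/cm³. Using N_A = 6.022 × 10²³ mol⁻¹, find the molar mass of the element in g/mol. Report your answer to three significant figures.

A BCC cell has Z = 2 atoms; a = 3.290 × 10^-8 cm.
M = ρ·N_A·a³/Z = 8.66 × 6.022 × 10²³ × 3.561 × 10^-23 / 2 = 92.9 g/mol.

92.9 g/mol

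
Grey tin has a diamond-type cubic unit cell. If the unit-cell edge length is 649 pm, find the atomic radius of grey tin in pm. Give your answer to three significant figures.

In a diamond cubic lattice, nearest neighbors lie along the body diagonal with √3·a = 8r.
r = √3·a/8 = 1.7321 × 649 / 8 = 141 pm.

141 pm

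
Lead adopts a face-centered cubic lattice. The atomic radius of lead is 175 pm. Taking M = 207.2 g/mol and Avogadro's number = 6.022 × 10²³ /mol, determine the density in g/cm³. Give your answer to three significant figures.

11.3 g/cm³

In an FCC lattice, atoms touch along the face diagonal, so √2·a = 4r, giving a = 495.0 pm = 4.950 × 10^-8 cm.
With Z = 4, ρ = Z·M/(N_A·a³) = 4 × 207.2 / (6.022 × 10²³ × 1.213 × 10^-22) = 11.35 g/cm³.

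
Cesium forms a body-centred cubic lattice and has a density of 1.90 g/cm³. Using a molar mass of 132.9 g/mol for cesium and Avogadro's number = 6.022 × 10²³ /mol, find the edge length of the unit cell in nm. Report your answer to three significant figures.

0.615 nm

With Z = 2 atoms per BCC cell, a³ = Z·M/(N_A·ρ) = 2 × 132.9 / (6.022 × 10²³ × 1.900 g/cm³) = 2.323 × 10^-22 cm³.
a = (2.323 × 10^-22)^(1/3) = 6.147 × 10^-8 cm = 0.615 nm.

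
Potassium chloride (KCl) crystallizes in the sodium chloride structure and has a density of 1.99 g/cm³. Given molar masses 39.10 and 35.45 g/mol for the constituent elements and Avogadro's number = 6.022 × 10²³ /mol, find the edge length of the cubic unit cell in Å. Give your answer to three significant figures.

M(KCl) = 74.55 g/mol; Z = 4 formula units per cell.
a³ = Z·M/(N_A·ρ) = 4 × 74.55 / (6.022 × 10²³ × 1.99) = 2.488 × 10^-22 cm³, so a = 6.290 × 10^-8 cm = 6.29 Å.

6.29 Å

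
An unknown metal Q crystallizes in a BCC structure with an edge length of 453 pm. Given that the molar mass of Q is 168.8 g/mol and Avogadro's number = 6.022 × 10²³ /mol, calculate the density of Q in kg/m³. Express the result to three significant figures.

6030 kg/m³

A BCC unit cell contains Z = 2 atoms.
Cell volume: a³ = (453 pm)³ = (4.530 × 10^-8 cm)³ = 9.296 × 10^-23 cm³.
ρ = Z·M/(N_A·a³) = 2 × 168.8 / (6.022 × 10²³ × 9.296 × 10^-23) = 6.031 g/cm³ = 6030 kg/m³.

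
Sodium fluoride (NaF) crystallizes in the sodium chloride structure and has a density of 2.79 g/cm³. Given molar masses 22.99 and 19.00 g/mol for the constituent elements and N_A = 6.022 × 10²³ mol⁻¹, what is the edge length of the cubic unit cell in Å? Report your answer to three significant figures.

M(NaF) = 41.99 g/mol; Z = 4 formula units per cell.
a³ = Z·M/(N_A·ρ) = 4 × 41.99 / (6.022 × 10²³ × 2.79) = 9.997 × 10^-23 cm³, so a = 4.641 × 10^-8 cm = 4.64 Å.

4.64 Å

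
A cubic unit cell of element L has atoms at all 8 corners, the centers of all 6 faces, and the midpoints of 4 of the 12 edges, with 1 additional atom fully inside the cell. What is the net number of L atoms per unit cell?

6

Corner atoms are shared by 8 cells (1/8 each), face atoms by 2 (1/2 each), edge atoms by 4 (1/4 each), interior atoms are unshared.
Net atoms = 8 × 1/8 + 6 × 1/2 + 4 × 1/4 + 1 = 1 + 3 + 1 + 1 = 6.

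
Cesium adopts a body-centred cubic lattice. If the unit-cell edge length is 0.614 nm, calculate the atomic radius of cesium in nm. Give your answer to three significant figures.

0.266 nm

In a BCC lattice, atoms touch along the body diagonal, so √3·a = 4r.
r = √3·a/4 = 1.7321 × 0.614 / 4 = 0.266 nm.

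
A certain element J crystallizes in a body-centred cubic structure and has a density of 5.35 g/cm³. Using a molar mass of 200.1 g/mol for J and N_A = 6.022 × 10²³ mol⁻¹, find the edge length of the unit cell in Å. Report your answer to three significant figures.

4.99 Å

With Z = 2 atoms per BCC cell, a³ = Z·M/(N_A·ρ) = 2 × 200.1 / (6.022 × 10²³ × 5.350 g/cm³) = 1.242 × 10^-22 cm³.
a = (1.242 × 10^-22)^(1/3) = 4.990 × 10^-8 cm = 4.99 Å.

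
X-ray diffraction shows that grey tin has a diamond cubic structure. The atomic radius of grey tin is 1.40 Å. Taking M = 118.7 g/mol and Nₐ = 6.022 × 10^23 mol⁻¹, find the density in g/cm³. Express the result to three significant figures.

5.83 g/cm³

In a diamond cubic lattice, nearest neighbors lie along the body diagonal with √3·a = 8r, giving a = 6.466 Å = 6.466 × 10^-8 cm.
With Z = 8, ρ = Z·M/(N_A·a³) = 8 × 118.7 / (6.022 × 10²³ × 2.704 × 10^-22) = 5.832 g/cm³.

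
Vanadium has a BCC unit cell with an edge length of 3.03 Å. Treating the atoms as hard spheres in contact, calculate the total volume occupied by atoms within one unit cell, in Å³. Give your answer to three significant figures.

18.9 Å³

In a BCC lattice atoms touch along the body diagonal, so √3·a = 4r, so r = 0.4330a = 1.312 Å.
V_atoms = Z × (4/3)πr³ = 2 × (4/3)π × (1.312)³ = 18.9 Å³.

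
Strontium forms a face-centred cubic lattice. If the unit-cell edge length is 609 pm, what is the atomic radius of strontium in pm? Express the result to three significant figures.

In an FCC lattice, atoms touch along the face diagonal, so √2·a = 4r.
r = √2·a/4 = 1.4142 × 609 / 4 = 215 pm.

215 pm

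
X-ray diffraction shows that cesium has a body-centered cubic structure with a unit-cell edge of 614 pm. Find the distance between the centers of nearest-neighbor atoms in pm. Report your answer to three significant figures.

In a BCC structure, atoms touch along the body diagonal, so √3·a = 4r; the nearest-neighbor distance equals 2r = 0.8660·a.
d = 0.8660 × 614 = 532 pm.

532 pm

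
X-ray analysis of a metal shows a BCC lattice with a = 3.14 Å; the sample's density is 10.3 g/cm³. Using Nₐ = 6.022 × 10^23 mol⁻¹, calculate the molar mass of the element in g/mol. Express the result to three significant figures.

A BCC cell has Z = 2 atoms; a = 3.140 × 10^-8 cm.
M = ρ·N_A·a³/Z = 10.3 × 6.022 × 10²³ × 3.096 × 10^-23 / 2 = 96.0 g/mol.

96.0 g/mol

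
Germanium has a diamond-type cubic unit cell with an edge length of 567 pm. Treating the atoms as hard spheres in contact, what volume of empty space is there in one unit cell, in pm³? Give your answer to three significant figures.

1.20 × 10^8 pm³

In a diamond cubic lattice nearest neighbors lie along the body diagonal with √3·a = 8r, so r = 0.2165a = 122.8 pm.
V_cell = a³ = 1.823 × 10^8 pm³; V_atoms = 8 × (4/3)πr³ = 6.199 × 10^7 pm³.
Empty space = 1.823 × 10^8 − 6.199 × 10^7 = 1.20 × 10^8 pm³.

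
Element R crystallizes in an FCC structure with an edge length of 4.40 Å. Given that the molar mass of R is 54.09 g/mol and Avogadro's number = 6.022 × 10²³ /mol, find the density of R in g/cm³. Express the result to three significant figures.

An FCC unit cell contains Z = 4 atoms.
Cell volume: a³ = (4.40 Å)³ = (4.400 × 10^-8 cm)³ = 8.518 × 10^-23 cm³.
ρ = Z·M/(N_A·a³) = 4 × 54.09 / (6.022 × 10²³ × 8.518 × 10^-23) = 4.218 g/cm³.

4.22 g/cm³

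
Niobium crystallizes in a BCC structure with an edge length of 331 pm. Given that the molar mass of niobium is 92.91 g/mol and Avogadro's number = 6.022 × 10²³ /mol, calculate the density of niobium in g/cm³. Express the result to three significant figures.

8.51 g/cm³

A BCC unit cell contains Z = 2 atoms.
Cell volume: a³ = (331 pm)³ = (3.310 × 10^-8 cm)³ = 3.626 × 10^-23 cm³.
ρ = Z·M/(N_A·a³) = 2 × 92.91 / (6.022 × 10²³ × 3.626 × 10^-23) = 8.509 g/cm³.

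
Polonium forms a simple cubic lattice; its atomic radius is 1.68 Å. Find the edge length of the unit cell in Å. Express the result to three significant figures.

3.36 Å

In a simple cubic lattice, atoms touch along the cell edge, so a = 2r.
a = 2r = 2 × 1.68 = 3.36 Å.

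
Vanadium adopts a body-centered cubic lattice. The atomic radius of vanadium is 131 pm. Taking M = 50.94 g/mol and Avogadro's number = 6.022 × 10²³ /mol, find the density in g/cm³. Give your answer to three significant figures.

In a BCC lattice, atoms touch along the body diagonal, so √3·a = 4r, giving a = 302.5 pm = 3.025 × 10^-8 cm.
With Z = 2, ρ = Z·M/(N_A·a³) = 2 × 50.94 / (6.022 × 10²³ × 2.769 × 10^-23) = 6.110 g/cm³.

6.11 g/cm³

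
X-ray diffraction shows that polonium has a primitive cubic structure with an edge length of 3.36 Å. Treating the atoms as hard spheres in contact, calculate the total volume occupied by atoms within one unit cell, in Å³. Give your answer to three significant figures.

In a simple cubic lattice atoms touch along the cell edge, so a = 2r, so r = 0.5000a = 1.680 Å.
V_atoms = Z × (4/3)πr³ = 1 × (4/3)π × (1.680)³ = 19.9 Å³.

19.9 Å³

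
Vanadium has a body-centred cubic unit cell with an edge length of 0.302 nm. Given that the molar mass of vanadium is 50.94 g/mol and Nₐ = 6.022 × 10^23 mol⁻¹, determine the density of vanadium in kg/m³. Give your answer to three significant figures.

A BCC unit cell contains Z = 2 atoms.
Cell volume: a³ = (0.302 nm)³ = (3.020 × 10^-8 cm)³ = 2.754 × 10^-23 cm³.
ρ = Z·M/(N_A·a³) = 2 × 50.94 / (6.022 × 10²³ × 2.754 × 10^-23) = 6.142 g/cm³ = 6140 kg/m³.

6140 kg/m³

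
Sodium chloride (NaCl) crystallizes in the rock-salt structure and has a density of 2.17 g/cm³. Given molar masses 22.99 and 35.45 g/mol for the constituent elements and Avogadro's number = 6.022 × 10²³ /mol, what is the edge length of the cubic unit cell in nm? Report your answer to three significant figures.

0.563 nm

M(NaCl) = 58.44 g/mol; Z = 4 formula units per cell.
a³ = Z·M/(N_A·ρ) = 4 × 58.44 / (6.022 × 10²³ × 2.17) = 1.789 × 10^-22 cm³, so a = 5.635 × 10^-8 cm = 0.563 nm.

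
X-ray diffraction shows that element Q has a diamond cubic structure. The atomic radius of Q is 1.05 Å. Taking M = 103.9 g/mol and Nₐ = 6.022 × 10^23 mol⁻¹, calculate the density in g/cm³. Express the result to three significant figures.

12.1 g/cm³

In a diamond cubic lattice, nearest neighbors lie along the body diagonal with √3·a = 8r, giving a = 4.850 Å = 4.850 × 10^-8 cm.
With Z = 8, ρ = Z·M/(N_A·a³) = 8 × 103.9 / (6.022 × 10²³ × 1.141 × 10^-22) = 12.10 g/cm³.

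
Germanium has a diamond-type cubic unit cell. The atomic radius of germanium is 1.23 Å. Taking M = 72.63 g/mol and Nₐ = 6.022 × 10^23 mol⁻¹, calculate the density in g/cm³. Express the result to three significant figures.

In a diamond cubic lattice, nearest neighbors lie along the body diagonal with √3·a = 8r, giving a = 5.681 Å = 5.681 × 10^-8 cm.
With Z = 8, ρ = Z·M/(N_A·a³) = 8 × 72.63 / (6.022 × 10²³ × 1.834 × 10^-22) = 5.262 g/cm³.

5.26 g/cm³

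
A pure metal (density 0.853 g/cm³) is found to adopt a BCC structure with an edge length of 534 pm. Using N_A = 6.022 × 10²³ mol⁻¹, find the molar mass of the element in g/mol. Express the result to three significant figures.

39.1 g/mol

A BCC cell has Z = 2 atoms; a = 5.340 × 10^-8 cm.
M = ρ·N_A·a³/Z = 0.853 × 6.022 × 10²³ × 1.523 × 10^-22 / 2 = 39.1 g/mol.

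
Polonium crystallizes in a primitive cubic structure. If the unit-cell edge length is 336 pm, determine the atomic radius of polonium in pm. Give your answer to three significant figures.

168 pm

In a simple cubic lattice, atoms touch along the cell edge, so a = 2r.
r = a/2 = 336/2 = 168 pm.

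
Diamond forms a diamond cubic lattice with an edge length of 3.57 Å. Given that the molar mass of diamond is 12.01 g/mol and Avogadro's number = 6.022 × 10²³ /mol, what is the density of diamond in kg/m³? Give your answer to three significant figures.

A diamond cubic unit cell contains Z = 8 atoms.
Cell volume: a³ = (3.57 Å)³ = (3.570 × 10^-8 cm)³ = 4.550 × 10^-23 cm³.
ρ = Z·M/(N_A·a³) = 8 × 12.01 / (6.022 × 10²³ × 4.550 × 10^-23) = 3.507 g/cm³ = 3510 kg/m³.

3510 kg/m³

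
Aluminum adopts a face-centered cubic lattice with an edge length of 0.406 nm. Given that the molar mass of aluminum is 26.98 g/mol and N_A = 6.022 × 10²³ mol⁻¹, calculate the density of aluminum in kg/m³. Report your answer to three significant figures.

2680 kg/m³

An FCC unit cell contains Z = 4 atoms.
Cell volume: a³ = (0.406 nm)³ = (4.060 × 10^-8 cm)³ = 6.692 × 10^-23 cm³.
ρ = Z·M/(N_A·a³) = 4 × 26.98 / (6.022 × 10²³ × 6.692 × 10^-23) = 2.678 g/cm³ = 2680 kg/m³.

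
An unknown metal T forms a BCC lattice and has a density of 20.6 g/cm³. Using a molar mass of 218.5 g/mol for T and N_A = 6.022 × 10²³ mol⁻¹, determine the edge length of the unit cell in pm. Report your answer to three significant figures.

With Z = 2 atoms per BCC cell, a³ = Z·M/(N_A·ρ) = 2 × 218.5 / (6.022 × 10²³ × 20.60 g/cm³) = 3.523 × 10^-23 cm³.
a = (3.523 × 10^-23)^(1/3) = 3.278 × 10^-8 cm = 328 pm.

328 pm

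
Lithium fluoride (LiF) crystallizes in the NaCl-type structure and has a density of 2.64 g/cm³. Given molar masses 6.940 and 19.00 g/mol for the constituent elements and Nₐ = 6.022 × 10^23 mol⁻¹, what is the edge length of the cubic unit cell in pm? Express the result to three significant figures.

M(LiF) = 25.94 g/mol; Z = 4 formula units per cell.
a³ = Z·M/(N_A·ρ) = 4 × 25.94 / (6.022 × 10²³ × 2.64) = 6.527 × 10^-23 cm³, so a = 4.026 × 10^-8 cm = 403 pm.

403 pm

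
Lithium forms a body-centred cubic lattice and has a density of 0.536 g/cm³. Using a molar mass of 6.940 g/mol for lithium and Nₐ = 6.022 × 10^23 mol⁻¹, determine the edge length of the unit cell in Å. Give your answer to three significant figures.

3.50 Å

With Z = 2 atoms per BCC cell, a³ = Z·M/(N_A·ρ) = 2 × 6.940 / (6.022 × 10²³ × 0.5360 g/cm³) = 4.300 × 10^-23 cm³.
a = (4.300 × 10^-23)^(1/3) = 3.503 × 10^-8 cm = 3.50 Å.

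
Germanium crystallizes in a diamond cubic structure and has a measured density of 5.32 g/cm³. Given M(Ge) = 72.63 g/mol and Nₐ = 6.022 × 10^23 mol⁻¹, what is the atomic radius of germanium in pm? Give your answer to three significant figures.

For a diamond cubic cell (Z = 8), a³ = Z·M/(N_A·ρ) = 8 × 72.63 / (6.022 × 10²³ × 5.320) = 1.814 × 10^-22 cm³, so a = 5.660 × 10^-8 cm = 566.0 pm.
Nearest neighbors lie along the body diagonal with √3·a = 8r, so r = 0.2165 × a = 123 pm.

123 pm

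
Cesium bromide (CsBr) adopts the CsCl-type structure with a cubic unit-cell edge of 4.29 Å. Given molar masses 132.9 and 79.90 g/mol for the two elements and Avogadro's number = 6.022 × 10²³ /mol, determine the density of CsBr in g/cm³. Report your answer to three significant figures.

4.48 g/cm³

The CsCl-type structure contains Z = 1 formula unit per cell; M(CsBr) = 132.9 + 79.90 = 212.8 g/mol.
a³ = (4.290 × 10^-8 cm)³ = 7.895 × 10^-23 cm³.
ρ = 1 × 212.8 / (6.022 × 10²³ × 7.895 × 10^-23) = 4.476 g/cm³.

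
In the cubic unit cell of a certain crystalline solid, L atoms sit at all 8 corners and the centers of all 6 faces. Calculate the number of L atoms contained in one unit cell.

Corner atoms are shared by 8 cells (1/8 each), face atoms by 2 (1/2 each).
Net atoms = 8 × 1/8 + 6 × 1/2 = 1 + 3 = 4.

4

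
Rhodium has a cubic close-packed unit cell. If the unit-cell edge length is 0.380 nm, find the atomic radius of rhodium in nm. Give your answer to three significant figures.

0.134 nm

In an FCC lattice, atoms touch along the face diagonal, so √2·a = 4r.
r = √2·a/4 = 1.4142 × 0.380 / 4 = 0.134 nm.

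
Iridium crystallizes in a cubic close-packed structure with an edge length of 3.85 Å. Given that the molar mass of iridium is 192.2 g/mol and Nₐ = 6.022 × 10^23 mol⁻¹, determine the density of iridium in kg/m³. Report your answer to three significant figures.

An FCC unit cell contains Z = 4 atoms.
Cell volume: a³ = (3.85 Å)³ = (3.850 × 10^-8 cm)³ = 5.707 × 10^-23 cm³.
ρ = Z·M/(N_A·a³) = 4 × 192.2 / (6.022 × 10²³ × 5.707 × 10^-23) = 22.37 g/cm³ = 22400 kg/m³.

22400 kg/m³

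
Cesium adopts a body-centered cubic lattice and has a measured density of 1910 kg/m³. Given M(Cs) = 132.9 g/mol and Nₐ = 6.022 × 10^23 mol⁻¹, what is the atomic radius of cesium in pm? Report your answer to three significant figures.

266 pm

For a BCC cell (Z = 2), a³ = Z·M/(N_A·ρ) = 2 × 132.9 / (6.022 × 10²³ × 1.910) = 2.311 × 10^-22 cm³, so a = 6.137 × 10^-8 cm = 613.7 pm.
Atoms touch along the body diagonal, so √3·a = 4r, so r = 0.4330 × a = 266 pm.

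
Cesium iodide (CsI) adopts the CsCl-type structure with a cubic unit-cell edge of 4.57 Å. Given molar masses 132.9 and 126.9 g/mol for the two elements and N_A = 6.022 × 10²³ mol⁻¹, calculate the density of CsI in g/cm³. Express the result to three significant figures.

4.52 g/cm³

The CsCl-type structure contains Z = 1 formula unit per cell; M(CsI) = 132.9 + 126.9 = 259.8 g/mol.
a³ = (4.570 × 10^-8 cm)³ = 9.544 × 10^-23 cm³.
ρ = 1 × 259.8 / (6.022 × 10²³ × 9.544 × 10^-23) = 4.520 g/cm³.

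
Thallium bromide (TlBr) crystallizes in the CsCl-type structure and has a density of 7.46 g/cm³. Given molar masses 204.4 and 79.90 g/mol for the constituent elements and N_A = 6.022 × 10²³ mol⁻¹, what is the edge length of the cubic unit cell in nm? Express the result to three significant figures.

M(TlBr) = 284.3 g/mol; Z = 1 formula unit per cell.
a³ = Z·M/(N_A·ρ) = 1 × 284.3 / (6.022 × 10²³ × 7.46) = 6.328 × 10^-23 cm³, so a = 3.985 × 10^-8 cm = 0.399 nm.

0.399 nm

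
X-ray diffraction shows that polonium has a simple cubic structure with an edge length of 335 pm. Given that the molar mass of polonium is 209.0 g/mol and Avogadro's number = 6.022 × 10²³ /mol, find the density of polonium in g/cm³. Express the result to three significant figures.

9.23 g/cm³

A simple cubic unit cell contains Z = 1 atom.
Cell volume: a³ = (335 pm)³ = (3.350 × 10^-8 cm)³ = 3.760 × 10^-23 cm³.
ρ = Z·M/(N_A·a³) = 1 × 209.0 / (6.022 × 10²³ × 3.760 × 10^-23) = 9.231 g/cm³.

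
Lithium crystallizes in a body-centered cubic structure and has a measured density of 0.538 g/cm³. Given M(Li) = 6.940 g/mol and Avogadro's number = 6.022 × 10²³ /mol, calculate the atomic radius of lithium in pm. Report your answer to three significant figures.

152 pm

For a BCC cell (Z = 2), a³ = Z·M/(N_A·ρ) = 2 × 6.940 / (6.022 × 10²³ × 0.5380) = 4.284 × 10^-23 cm³, so a = 3.499 × 10^-8 cm = 349.9 pm.
Atoms touch along the body diagonal, so √3·a = 4r, so r = 0.4330 × a = 152 pm.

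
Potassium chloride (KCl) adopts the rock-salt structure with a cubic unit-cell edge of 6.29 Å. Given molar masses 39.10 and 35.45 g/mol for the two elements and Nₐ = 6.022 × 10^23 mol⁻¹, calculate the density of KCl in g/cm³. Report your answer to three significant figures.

1.99 g/cm³

The rock-salt structure contains Z = 4 formula units per cell; M(KCl) = 39.10 + 35.45 = 74.55 g/mol.
a³ = (6.290 × 10^-8 cm)³ = 2.489 × 10^-22 cm³.
ρ = 4 × 74.55 / (6.022 × 10²³ × 2.489 × 10^-22) = 1.990 g/cm³.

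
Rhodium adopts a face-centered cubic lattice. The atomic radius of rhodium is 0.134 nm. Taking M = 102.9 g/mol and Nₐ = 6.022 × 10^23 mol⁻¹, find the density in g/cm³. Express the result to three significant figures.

In an FCC lattice, atoms touch along the face diagonal, so √2·a = 4r, giving a = 0.3790 nm = 3.790 × 10^-8 cm.
With Z = 4, ρ = Z·M/(N_A·a³) = 4 × 102.9 / (6.022 × 10²³ × 5.444 × 10^-23) = 12.55 g/cm³.

12.6 g/cm³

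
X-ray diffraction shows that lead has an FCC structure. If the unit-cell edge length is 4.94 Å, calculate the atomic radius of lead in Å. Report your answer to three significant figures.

In an FCC lattice, atoms touch along the face diagonal, so √2·a = 4r.
r = √2·a/4 = 1.4142 × 4.94 / 4 = 1.75 Å.

1.75 Å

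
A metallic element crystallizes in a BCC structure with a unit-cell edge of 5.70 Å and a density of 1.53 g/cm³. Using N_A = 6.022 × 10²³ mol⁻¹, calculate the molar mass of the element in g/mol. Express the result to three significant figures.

85.3 g/mol

A BCC cell has Z = 2 atoms; a = 5.700 × 10^-8 cm.
M = ρ·N_A·a³/Z = 1.53 × 6.022 × 10²³ × 1.852 × 10^-22 / 2 = 85.3 g/mol.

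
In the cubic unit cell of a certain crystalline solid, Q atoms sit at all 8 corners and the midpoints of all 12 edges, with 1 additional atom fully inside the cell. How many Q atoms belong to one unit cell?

Corner atoms are shared by 8 cells (1/8 each), edge atoms by 4 (1/4 each), interior atoms are unshared.
Net atoms = 8 × 1/8 + 12 × 1/4 + 1 = 1 + 3 + 1 = 5.

5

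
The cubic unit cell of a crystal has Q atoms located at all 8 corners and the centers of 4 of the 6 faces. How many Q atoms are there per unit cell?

Corner atoms are shared by 8 cells (1/8 each), face atoms by 2 (1/2 each).
Net atoms = 8 × 1/8 + 4 × 1/2 = 1 + 2 = 3.

3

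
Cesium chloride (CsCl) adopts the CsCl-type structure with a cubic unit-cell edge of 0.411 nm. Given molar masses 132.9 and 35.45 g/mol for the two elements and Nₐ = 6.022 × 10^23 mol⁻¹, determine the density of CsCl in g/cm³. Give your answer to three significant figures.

The CsCl-type structure contains Z = 1 formula unit per cell; M(CsCl) = 132.9 + 35.45 = 168.35 g/mol.
a³ = (4.110 × 10^-8 cm)³ = 6.943 × 10^-23 cm³.
ρ = 1 × 168.35 / (6.022 × 10²³ × 6.943 × 10^-23) = 4.027 g/cm³.

4.03 g/cm³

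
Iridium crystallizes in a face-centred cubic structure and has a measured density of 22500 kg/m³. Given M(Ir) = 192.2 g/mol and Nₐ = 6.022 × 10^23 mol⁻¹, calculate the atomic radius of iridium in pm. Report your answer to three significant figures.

136 pm

For an FCC cell (Z = 4), a³ = Z·M/(N_A·ρ) = 4 × 192.2 / (6.022 × 10²³ × 22.50) = 5.674 × 10^-23 cm³, so a = 3.843 × 10^-8 cm = 384.3 pm.
Atoms touch along the face diagonal, so √2·a = 4r, so r = 0.3536 × a = 136 pm.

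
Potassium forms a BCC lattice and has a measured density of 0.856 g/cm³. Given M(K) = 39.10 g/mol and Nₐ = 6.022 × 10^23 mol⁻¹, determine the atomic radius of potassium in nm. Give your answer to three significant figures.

0.231 nm

For a BCC cell (Z = 2), a³ = Z·M/(N_A·ρ) = 2 × 39.10 / (6.022 × 10²³ × 0.8560) = 1.517 × 10^-22 cm³, so a = 5.333 × 10^-8 cm = 0.5333 nm.
Atoms touch along the body diagonal, so √3·a = 4r, so r = 0.4330 × a = 0.231 nm.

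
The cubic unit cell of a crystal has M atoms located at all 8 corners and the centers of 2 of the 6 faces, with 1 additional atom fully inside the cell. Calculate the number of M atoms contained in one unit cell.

Corner atoms are shared by 8 cells (1/8 each), face atoms by 2 (1/2 each), interior atoms are unshared.
Net atoms = 8 × 1/8 + 2 × 1/2 + 1 = 1 + 1 + 1 = 3.

3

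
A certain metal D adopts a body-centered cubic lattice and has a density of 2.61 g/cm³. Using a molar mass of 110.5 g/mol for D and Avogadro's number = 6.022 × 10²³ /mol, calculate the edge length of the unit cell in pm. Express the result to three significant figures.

With Z = 2 atoms per BCC cell, a³ = Z·M/(N_A·ρ) = 2 × 110.5 / (6.022 × 10²³ × 2.610 g/cm³) = 1.406 × 10^-22 cm³.
a = (1.406 × 10^-22)^(1/3) = 5.200 × 10^-8 cm = 520 pm.

520 pm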